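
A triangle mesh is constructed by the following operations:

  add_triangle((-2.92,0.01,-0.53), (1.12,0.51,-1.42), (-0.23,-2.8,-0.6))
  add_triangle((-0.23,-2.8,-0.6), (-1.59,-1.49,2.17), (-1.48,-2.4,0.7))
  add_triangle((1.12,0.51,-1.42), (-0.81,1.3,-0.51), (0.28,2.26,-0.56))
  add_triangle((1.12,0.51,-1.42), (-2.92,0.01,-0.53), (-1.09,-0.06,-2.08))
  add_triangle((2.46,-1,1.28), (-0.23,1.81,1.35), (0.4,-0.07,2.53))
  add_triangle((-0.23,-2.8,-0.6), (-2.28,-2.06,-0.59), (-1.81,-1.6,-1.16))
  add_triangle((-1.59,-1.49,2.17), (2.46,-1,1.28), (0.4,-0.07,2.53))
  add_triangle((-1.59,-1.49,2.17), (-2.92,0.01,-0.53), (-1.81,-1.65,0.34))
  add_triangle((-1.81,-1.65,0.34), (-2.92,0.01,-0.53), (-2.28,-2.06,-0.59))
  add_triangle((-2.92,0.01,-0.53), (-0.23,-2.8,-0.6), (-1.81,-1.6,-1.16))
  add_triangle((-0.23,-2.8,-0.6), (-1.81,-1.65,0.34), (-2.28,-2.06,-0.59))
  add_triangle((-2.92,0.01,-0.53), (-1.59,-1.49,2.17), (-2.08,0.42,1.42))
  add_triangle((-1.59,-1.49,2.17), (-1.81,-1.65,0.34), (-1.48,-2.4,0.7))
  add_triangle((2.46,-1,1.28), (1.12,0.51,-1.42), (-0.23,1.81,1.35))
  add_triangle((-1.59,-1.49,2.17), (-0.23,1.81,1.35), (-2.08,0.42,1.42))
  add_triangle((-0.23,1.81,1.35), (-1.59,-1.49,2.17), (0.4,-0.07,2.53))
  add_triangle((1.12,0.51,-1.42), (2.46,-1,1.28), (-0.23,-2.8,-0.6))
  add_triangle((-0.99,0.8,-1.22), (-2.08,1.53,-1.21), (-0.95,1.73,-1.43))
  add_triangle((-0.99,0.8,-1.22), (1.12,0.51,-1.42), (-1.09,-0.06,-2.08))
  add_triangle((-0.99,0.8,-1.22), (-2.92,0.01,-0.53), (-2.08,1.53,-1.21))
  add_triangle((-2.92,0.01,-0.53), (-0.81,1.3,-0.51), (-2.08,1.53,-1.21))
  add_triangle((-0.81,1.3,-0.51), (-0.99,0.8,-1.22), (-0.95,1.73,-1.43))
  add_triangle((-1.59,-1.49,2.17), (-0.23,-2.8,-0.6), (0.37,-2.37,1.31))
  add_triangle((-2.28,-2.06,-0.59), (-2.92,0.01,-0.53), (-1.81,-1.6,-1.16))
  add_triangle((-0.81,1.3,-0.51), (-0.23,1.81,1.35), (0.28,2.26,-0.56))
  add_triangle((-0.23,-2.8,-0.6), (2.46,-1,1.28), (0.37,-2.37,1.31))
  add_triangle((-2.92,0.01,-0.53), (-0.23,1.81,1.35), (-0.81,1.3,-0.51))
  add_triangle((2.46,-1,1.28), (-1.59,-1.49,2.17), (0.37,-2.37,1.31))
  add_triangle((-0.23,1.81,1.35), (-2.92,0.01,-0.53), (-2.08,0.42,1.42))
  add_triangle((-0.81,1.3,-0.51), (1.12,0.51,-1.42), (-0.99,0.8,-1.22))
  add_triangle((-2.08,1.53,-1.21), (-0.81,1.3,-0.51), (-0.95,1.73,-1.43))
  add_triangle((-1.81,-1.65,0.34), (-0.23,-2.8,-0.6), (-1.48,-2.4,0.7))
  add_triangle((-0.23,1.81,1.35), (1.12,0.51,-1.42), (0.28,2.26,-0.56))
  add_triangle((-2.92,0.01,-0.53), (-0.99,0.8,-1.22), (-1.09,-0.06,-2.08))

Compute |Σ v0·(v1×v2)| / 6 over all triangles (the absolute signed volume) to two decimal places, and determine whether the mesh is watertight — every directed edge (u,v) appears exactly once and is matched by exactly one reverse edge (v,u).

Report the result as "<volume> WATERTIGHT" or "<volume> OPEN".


Per-triangle v0·(v1×v2)/6:
  t1: +2.3522
  t2: +0.6586
  t3: +0.5480
  t4: -0.5210
  t5: +1.5783
  t6: +0.6885
  t7: +2.1475
  t8: +1.4951
  t9: +0.8148
  t10: -0.6970
  t11: +0.7993
  t12: +1.8022
  t13: +0.5880
  t14: +1.9911
  t15: +1.4120
  t16: +1.7732
  t17: +2.5660
  t18: +0.2084
  t19: +0.6067
  t20: +0.4483
  t21: +0.2565
  t22: -0.1051
  t23: +1.9010
  t24: +0.6990
  t25: +0.6900
  t26: +1.7628
  t27: +1.1982
  t28: +1.7489
  t29: +1.3031
  t30: +0.4122
  t31: +0.2003
  t32: +0.5336
  t33: +0.4946
  t34: +0.7619
Σ = +33.1174 → |volume| = 33.12

Directed edges: 102 total, each appears once with its reverse present → watertight.

33.12 WATERTIGHT


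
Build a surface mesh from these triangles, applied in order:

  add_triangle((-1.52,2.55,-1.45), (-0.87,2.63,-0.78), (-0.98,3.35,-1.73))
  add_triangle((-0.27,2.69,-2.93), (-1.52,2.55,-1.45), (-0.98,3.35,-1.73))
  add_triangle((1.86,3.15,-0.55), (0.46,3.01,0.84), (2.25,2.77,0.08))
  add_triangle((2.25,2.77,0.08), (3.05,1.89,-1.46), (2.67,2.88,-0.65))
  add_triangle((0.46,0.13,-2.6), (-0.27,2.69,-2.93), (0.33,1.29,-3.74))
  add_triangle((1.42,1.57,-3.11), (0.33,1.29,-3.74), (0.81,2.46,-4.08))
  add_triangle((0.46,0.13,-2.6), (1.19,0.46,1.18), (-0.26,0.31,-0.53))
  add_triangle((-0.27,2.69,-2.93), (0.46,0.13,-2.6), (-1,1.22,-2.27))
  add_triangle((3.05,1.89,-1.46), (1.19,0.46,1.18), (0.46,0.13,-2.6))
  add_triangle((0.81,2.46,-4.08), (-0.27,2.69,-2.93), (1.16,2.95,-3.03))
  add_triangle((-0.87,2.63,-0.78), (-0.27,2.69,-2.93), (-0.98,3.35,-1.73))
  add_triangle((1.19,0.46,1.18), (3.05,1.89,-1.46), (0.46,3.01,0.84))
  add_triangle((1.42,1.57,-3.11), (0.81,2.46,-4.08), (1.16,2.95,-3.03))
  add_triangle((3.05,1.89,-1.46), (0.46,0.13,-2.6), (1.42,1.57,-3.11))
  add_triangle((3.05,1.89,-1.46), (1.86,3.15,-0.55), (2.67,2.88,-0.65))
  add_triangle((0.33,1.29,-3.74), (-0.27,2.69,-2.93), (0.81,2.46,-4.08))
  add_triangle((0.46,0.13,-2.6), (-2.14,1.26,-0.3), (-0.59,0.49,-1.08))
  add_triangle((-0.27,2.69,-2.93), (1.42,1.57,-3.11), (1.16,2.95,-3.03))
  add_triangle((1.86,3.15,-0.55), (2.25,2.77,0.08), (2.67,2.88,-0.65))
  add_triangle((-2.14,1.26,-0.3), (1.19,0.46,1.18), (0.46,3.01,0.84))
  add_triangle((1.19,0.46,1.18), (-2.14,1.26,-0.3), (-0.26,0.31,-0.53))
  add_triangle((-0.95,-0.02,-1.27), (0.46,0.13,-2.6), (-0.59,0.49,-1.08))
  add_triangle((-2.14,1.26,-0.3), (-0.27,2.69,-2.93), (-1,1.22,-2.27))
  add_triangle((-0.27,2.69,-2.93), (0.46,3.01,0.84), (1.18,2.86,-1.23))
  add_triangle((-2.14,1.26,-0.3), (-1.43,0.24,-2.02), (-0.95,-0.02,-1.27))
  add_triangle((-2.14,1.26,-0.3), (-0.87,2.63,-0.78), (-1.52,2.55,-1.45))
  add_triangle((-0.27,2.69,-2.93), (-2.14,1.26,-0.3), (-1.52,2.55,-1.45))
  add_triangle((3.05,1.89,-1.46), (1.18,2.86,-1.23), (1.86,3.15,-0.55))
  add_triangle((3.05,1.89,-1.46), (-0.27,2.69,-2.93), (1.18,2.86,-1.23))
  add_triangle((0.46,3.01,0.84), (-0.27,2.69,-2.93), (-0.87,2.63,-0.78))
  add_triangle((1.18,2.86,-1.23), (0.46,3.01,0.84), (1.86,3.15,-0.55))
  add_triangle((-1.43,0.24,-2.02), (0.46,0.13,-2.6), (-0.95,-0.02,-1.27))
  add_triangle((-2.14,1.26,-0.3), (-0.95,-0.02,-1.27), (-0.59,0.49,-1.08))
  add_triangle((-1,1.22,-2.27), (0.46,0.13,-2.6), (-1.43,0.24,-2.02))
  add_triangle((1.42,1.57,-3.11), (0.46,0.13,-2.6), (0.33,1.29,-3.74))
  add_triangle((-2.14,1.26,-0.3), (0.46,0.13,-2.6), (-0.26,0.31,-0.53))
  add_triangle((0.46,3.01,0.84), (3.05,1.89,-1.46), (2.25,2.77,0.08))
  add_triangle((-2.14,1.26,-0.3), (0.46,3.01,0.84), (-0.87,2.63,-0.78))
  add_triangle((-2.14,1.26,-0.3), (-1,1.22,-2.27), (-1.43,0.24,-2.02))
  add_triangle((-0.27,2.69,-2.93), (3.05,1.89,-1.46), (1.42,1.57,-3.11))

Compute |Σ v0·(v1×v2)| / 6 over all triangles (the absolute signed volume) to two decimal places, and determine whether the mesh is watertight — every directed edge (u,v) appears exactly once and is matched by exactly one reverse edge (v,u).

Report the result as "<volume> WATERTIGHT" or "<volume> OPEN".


Per-triangle v0·(v1×v2)/6:
  t1: +0.2573
  t2: +0.7043
  t3: +0.8303
  t4: +0.2815
  t5: +0.0112
  t6: +0.6122
  t7: -0.2514
  t8: +1.1668
  t9: +0.4735
  t10: +1.0011
  t11: +0.0803
  t12: +2.5731
  t13: +0.7288
  t14: +1.0263
  t15: +0.4257
  t16: +0.8179
  t17: -0.0070
  t18: -1.0435
  t19: +0.3343
  t20: +0.8645
  t21: -0.2610
  t22: -0.2502
  t23: +1.2715
  t24: +2.0648
  t25: +0.1319
  t26: +0.5458
  t27: +0.5906
  t28: +1.0437
  t29: +2.3444
  t30: +1.8313
  t31: +0.8700
  t32: +0.1354
  t33: -0.2639
  t34: +0.7726
  t35: +0.6190
  t36: -0.0786
  t37: -0.8613
  t38: +1.3558
  t39: +0.8669
  t40: +2.4567
Σ = +26.0731 → |volume| = 26.07

Directed edges: 120 total, each appears once with its reverse present → watertight.

26.07 WATERTIGHT


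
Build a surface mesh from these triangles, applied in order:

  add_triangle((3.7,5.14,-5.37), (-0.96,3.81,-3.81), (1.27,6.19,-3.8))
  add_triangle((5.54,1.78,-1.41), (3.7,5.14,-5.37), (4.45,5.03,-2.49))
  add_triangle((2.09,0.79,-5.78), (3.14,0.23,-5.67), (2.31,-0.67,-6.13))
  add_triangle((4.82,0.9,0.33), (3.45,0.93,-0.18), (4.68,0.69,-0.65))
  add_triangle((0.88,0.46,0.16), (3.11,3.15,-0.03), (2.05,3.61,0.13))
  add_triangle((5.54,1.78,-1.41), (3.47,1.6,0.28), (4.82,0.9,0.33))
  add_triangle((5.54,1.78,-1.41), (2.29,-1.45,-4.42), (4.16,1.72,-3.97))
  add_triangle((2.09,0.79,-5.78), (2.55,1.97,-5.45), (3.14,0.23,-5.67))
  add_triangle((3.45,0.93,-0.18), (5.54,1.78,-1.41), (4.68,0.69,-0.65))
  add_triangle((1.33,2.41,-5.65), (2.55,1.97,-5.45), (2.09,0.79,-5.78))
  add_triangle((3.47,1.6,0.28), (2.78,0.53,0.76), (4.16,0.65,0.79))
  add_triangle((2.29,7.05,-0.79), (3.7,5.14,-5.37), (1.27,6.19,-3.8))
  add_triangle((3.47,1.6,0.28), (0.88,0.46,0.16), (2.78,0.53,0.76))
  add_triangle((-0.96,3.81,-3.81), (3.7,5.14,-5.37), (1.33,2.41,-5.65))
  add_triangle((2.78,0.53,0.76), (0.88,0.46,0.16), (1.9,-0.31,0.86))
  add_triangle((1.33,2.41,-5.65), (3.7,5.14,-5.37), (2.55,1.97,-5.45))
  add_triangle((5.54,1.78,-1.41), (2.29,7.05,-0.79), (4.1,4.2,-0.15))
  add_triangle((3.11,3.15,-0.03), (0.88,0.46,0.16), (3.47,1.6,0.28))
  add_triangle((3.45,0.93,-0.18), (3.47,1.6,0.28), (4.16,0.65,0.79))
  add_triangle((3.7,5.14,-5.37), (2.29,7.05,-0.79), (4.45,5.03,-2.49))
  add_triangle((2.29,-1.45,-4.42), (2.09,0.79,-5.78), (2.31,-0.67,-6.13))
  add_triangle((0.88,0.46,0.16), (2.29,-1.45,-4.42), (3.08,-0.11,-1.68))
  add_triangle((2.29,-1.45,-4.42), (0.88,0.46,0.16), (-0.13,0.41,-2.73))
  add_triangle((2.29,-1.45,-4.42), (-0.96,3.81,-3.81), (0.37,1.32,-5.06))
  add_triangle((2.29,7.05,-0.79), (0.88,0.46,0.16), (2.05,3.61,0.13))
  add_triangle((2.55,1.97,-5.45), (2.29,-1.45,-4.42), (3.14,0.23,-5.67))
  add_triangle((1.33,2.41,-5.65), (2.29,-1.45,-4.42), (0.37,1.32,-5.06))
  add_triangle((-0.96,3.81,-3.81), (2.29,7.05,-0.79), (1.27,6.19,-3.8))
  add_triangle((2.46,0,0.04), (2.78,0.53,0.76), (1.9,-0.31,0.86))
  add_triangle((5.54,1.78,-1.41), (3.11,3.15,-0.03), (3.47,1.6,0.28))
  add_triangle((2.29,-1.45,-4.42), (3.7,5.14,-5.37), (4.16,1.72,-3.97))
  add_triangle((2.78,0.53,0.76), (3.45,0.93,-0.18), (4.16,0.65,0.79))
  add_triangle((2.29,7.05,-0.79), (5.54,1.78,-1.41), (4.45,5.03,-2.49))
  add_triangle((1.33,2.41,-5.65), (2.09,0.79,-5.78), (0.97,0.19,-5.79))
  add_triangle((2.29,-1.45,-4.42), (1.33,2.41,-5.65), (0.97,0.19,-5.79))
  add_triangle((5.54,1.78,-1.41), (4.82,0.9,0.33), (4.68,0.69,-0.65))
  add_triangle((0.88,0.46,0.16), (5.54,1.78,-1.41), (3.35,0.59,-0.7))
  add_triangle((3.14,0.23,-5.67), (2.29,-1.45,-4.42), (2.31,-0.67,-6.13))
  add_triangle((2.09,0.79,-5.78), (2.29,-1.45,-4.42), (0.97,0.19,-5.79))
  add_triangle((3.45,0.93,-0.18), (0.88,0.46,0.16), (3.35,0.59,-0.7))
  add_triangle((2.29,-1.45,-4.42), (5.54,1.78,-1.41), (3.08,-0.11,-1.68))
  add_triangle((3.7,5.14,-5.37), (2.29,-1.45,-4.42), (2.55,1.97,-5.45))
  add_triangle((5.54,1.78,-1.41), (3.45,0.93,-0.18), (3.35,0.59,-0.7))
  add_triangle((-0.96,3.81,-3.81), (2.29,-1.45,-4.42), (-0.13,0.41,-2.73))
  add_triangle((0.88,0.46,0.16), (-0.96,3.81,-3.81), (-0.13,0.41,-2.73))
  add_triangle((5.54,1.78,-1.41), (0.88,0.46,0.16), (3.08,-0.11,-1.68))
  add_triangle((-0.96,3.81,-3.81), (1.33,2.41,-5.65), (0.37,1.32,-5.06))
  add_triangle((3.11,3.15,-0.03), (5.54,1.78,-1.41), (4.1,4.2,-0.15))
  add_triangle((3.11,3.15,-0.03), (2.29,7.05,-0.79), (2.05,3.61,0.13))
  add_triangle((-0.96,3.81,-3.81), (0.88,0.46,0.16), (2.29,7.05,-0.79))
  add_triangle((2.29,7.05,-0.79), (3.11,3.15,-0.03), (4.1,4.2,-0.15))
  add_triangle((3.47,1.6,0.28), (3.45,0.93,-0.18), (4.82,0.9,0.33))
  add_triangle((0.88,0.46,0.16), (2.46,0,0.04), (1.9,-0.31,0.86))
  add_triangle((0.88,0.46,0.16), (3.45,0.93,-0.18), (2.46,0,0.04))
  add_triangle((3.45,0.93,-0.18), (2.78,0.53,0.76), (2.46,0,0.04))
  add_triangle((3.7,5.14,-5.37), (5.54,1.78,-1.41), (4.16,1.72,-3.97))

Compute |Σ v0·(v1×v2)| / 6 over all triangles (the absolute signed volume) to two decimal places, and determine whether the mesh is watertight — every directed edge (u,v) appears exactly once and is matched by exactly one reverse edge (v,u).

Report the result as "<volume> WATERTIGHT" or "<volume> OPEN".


Per-triangle v0·(v1×v2)/6:
  t1: +7.9941
  t2: +9.7683
  t3: +1.5339
  t4: -0.2843
  t5: +0.1674
  t6: +1.3939
  t7: +7.2338
  t8: +1.5903
  t9: -0.4353
  t10: +1.7555
  t11: +0.1953
  t12: +11.5831
  t13: +0.0555
  t14: +9.9940
  t15: +0.0210
  t16: +4.2134
  t17: +5.7606
  t18: +0.0971
  t19: +0.5098
  t20: +11.2675
  t21: -0.8199
  t22: -0.3504
  t23: -1.3897
  t24: -1.9519
  t25: -0.2408
  t26: -0.9816
  t27: +3.5654
  t28: +5.0769
  t29: +0.2710
  t30: +1.9688
  t31: +8.6494
  t32: -0.1183
  t33: +7.2253
  t34: +2.1858
  t35: -3.9166
  t36: +0.8455
  t37: -0.1974
  t38: +1.5332
  t39: +2.6242
  t40: -0.0302
  t41: +2.0874
  t42: +3.9320
  t43: +0.2883
  t44: +2.9349
  t45: -1.4567
  t46: +0.2432
  t47: +3.1552
  t48: +0.2526
  t49: +0.9777
  t50: -2.3579
  t51: +0.2520
  t52: -0.3281
  t53: -0.1749
  t54: -0.1001
  t55: +0.3239
  t56: +9.0533
Σ = +117.4466 → |volume| = 117.45

Directed edges: 168 total, each appears once with its reverse present → watertight.

117.45 WATERTIGHT


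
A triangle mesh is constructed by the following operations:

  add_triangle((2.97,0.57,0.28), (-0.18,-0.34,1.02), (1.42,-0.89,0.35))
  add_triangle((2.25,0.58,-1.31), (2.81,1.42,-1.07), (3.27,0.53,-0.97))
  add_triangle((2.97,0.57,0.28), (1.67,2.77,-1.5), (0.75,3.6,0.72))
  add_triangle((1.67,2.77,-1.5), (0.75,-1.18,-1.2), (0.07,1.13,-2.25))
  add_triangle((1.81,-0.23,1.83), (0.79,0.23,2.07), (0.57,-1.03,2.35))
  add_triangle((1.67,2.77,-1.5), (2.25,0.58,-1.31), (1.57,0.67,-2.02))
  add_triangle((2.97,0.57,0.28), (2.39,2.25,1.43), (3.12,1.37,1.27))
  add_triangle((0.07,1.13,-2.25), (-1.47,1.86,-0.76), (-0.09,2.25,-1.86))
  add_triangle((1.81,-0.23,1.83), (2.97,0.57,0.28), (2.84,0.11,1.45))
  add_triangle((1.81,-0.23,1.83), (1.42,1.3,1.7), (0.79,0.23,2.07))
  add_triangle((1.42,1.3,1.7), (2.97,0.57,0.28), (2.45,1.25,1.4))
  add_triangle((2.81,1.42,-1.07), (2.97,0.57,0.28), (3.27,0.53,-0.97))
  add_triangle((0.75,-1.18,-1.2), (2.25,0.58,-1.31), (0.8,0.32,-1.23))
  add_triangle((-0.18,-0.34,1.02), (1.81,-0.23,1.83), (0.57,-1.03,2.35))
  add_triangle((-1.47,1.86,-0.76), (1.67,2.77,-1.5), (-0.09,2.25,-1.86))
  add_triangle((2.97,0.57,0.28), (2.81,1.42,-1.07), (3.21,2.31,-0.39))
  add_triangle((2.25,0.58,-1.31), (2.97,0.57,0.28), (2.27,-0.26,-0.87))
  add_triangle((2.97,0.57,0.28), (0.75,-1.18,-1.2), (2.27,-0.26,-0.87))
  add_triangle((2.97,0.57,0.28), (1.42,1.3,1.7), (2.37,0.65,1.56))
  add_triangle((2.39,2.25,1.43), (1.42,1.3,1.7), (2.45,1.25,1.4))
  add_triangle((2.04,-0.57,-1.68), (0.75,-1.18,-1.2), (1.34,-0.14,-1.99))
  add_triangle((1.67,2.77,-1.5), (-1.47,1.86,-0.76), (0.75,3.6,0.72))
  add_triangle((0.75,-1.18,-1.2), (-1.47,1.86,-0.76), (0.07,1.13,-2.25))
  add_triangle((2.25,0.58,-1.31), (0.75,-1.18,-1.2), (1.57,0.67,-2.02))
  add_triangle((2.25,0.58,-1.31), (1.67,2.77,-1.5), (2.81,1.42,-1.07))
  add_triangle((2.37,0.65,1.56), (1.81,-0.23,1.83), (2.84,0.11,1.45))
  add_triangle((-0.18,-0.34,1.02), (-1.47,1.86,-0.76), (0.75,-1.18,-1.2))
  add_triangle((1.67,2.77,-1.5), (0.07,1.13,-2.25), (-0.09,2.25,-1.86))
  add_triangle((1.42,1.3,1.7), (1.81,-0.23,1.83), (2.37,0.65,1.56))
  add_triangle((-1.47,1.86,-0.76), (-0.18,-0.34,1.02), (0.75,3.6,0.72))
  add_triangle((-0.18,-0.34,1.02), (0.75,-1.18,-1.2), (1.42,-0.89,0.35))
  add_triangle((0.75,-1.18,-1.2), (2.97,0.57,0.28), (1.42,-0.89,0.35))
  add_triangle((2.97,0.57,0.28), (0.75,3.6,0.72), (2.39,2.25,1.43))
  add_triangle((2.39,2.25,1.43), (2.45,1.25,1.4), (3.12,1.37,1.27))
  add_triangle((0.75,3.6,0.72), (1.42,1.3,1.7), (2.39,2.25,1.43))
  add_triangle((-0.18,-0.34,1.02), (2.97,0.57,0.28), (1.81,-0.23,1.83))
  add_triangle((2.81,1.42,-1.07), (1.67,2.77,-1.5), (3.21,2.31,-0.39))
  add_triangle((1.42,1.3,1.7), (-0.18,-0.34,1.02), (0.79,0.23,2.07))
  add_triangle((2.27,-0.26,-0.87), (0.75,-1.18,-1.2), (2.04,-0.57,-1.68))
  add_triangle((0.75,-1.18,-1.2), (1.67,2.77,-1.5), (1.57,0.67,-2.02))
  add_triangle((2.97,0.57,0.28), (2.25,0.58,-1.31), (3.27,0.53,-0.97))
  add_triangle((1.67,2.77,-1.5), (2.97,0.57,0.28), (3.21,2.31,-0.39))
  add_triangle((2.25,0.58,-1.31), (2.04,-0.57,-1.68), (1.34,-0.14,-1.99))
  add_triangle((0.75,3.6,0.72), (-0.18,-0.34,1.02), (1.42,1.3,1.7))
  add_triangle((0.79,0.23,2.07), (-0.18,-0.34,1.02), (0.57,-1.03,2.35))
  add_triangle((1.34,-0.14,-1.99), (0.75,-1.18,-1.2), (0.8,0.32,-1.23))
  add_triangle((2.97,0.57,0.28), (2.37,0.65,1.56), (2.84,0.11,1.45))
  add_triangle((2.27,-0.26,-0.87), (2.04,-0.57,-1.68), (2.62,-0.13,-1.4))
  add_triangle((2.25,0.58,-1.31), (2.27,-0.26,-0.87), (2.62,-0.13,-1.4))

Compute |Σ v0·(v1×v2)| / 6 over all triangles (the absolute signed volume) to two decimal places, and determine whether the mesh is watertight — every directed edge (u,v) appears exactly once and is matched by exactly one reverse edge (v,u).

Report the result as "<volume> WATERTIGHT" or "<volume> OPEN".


27.66 OPEN

Per-triangle v0·(v1×v2)/6:
  t1: +0.5640
  t2: +0.3100
  t3: +3.6227
  t4: +1.6242
  t5: +0.5440
  t6: +0.9177
  t7: +0.4054
  t8: +0.6551
  t9: -0.0195
  t10: +0.5414
  t11: +0.0100
  t12: +0.6217
  t13: -0.4261
  t14: -0.1531
  t15: +0.9327
  t16: +0.8174
  t17: +0.6037
  t18: +0.2728
  t19: +0.5285
  t20: +0.3588
  t21: +0.3389
  t22: +3.0315
  t23: +0.6034
  t24: +0.6455
  t25: +0.6343
  t26: +0.2891
  t27: +0.2839
  t28: +0.9129
  t29: +0.4493
  t30: +1.2867
  t31: +0.3272
  t32: +0.8729
  t33: +1.4852
  t34: +0.2100
  t35: +0.9842
  t36: -0.0455
  t37: +1.0292
  t38: +0.0976
  t39: +0.2557
  t40: -0.1281
  t41: -0.1673
  t42: -0.5500
  t43: +0.4076
  t44: +0.8445
  t45: +0.2025
  t46: +0.0181
  t47: +0.4020
  t48: +0.1082
  t49: +0.0967
Σ = +27.6575 → |volume| = 27.66

Directed edges: 147 total; 9 unmatched, e.g. (3.12,1.37,1.27)→(2.97,0.57,0.28) → open.


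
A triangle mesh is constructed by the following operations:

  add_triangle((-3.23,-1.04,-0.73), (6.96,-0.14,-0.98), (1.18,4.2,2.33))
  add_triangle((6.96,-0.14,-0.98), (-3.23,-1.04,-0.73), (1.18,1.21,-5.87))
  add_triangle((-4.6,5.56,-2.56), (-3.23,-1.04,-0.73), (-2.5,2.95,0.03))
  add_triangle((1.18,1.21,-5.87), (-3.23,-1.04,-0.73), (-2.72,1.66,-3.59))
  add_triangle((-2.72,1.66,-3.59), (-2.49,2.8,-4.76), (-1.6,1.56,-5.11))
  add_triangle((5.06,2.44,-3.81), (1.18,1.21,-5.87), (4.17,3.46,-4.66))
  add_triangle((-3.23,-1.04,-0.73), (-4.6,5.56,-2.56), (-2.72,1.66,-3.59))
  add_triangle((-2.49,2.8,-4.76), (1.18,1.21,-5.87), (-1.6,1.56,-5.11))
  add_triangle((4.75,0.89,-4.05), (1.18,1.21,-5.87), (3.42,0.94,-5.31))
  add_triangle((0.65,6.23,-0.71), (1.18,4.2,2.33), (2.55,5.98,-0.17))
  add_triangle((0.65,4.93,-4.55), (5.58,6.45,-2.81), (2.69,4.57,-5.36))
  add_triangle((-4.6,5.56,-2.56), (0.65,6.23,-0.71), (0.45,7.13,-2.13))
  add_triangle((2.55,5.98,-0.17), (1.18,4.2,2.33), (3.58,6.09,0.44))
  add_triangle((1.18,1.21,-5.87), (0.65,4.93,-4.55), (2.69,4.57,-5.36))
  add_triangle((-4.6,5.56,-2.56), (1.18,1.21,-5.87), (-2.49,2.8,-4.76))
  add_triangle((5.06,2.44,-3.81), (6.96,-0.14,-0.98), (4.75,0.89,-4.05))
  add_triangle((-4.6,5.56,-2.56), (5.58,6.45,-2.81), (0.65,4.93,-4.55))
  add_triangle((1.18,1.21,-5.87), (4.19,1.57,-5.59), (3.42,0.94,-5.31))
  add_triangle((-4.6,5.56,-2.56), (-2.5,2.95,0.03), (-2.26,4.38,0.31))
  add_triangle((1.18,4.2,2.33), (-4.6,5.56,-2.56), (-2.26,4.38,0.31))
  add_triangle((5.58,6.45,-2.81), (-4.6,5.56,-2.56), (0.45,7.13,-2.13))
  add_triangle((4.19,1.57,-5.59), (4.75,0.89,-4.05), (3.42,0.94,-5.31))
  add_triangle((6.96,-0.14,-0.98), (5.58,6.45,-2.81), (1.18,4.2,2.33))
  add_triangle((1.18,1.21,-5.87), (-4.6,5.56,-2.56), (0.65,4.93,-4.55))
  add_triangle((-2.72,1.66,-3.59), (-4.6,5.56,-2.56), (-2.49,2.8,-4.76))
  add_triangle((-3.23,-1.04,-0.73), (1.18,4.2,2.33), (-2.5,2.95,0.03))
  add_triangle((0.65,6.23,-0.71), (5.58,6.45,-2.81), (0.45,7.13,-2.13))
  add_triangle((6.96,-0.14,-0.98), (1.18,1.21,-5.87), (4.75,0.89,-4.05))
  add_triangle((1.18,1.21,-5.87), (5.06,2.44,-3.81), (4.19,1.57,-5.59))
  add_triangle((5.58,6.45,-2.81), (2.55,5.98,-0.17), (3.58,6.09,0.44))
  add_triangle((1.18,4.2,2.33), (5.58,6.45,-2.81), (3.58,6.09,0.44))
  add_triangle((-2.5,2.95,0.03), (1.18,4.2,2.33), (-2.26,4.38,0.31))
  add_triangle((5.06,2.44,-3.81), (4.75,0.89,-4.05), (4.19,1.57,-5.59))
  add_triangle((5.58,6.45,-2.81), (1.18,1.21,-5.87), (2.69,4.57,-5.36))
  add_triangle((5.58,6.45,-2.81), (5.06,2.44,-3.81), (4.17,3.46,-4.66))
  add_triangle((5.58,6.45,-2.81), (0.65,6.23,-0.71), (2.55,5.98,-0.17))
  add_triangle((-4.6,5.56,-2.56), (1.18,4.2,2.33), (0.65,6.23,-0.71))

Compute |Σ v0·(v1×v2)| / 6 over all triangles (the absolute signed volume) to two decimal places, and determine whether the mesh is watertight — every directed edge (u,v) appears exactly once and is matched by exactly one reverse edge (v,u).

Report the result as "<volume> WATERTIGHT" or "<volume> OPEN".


234.81 OPEN

Per-triangle v0·(v1×v2)/6:
  t1: -2.6055
  t2: +9.0066
  t3: +5.3287
  t4: +7.0477
  t5: +1.3505
  t6: +5.2663
  t7: +9.2022
  t8: +2.9663
  t9: -0.7221
  t10: +5.2231
  t11: +9.8296
  t12: +6.4982
  t13: +2.7733
  t14: +7.1950
  t15: +7.8689
  t16: +6.4281
  t17: +23.7649
  t18: +1.4251
  t19: +1.8824
  t20: +4.6478
  t21: +10.7222
  t22: +1.0098
  t23: +28.9194
  t24: +18.6727
  t25: +3.8769
  t26: +2.9472
  t27: +7.3457
  t28: +1.6819
  t29: +3.2088
  t30: +4.3027
  t31: -0.6074
  t32: +1.0142
  t33: +2.6962
  t34: +7.7399
  t35: +6.5199
  t36: +6.7559
  t37: +13.6231
Σ = +234.8061 → |volume| = 234.81

Directed edges: 111 total; 9 unmatched, e.g. (-2.72,1.66,-3.59)→(1.18,1.21,-5.87) → open.


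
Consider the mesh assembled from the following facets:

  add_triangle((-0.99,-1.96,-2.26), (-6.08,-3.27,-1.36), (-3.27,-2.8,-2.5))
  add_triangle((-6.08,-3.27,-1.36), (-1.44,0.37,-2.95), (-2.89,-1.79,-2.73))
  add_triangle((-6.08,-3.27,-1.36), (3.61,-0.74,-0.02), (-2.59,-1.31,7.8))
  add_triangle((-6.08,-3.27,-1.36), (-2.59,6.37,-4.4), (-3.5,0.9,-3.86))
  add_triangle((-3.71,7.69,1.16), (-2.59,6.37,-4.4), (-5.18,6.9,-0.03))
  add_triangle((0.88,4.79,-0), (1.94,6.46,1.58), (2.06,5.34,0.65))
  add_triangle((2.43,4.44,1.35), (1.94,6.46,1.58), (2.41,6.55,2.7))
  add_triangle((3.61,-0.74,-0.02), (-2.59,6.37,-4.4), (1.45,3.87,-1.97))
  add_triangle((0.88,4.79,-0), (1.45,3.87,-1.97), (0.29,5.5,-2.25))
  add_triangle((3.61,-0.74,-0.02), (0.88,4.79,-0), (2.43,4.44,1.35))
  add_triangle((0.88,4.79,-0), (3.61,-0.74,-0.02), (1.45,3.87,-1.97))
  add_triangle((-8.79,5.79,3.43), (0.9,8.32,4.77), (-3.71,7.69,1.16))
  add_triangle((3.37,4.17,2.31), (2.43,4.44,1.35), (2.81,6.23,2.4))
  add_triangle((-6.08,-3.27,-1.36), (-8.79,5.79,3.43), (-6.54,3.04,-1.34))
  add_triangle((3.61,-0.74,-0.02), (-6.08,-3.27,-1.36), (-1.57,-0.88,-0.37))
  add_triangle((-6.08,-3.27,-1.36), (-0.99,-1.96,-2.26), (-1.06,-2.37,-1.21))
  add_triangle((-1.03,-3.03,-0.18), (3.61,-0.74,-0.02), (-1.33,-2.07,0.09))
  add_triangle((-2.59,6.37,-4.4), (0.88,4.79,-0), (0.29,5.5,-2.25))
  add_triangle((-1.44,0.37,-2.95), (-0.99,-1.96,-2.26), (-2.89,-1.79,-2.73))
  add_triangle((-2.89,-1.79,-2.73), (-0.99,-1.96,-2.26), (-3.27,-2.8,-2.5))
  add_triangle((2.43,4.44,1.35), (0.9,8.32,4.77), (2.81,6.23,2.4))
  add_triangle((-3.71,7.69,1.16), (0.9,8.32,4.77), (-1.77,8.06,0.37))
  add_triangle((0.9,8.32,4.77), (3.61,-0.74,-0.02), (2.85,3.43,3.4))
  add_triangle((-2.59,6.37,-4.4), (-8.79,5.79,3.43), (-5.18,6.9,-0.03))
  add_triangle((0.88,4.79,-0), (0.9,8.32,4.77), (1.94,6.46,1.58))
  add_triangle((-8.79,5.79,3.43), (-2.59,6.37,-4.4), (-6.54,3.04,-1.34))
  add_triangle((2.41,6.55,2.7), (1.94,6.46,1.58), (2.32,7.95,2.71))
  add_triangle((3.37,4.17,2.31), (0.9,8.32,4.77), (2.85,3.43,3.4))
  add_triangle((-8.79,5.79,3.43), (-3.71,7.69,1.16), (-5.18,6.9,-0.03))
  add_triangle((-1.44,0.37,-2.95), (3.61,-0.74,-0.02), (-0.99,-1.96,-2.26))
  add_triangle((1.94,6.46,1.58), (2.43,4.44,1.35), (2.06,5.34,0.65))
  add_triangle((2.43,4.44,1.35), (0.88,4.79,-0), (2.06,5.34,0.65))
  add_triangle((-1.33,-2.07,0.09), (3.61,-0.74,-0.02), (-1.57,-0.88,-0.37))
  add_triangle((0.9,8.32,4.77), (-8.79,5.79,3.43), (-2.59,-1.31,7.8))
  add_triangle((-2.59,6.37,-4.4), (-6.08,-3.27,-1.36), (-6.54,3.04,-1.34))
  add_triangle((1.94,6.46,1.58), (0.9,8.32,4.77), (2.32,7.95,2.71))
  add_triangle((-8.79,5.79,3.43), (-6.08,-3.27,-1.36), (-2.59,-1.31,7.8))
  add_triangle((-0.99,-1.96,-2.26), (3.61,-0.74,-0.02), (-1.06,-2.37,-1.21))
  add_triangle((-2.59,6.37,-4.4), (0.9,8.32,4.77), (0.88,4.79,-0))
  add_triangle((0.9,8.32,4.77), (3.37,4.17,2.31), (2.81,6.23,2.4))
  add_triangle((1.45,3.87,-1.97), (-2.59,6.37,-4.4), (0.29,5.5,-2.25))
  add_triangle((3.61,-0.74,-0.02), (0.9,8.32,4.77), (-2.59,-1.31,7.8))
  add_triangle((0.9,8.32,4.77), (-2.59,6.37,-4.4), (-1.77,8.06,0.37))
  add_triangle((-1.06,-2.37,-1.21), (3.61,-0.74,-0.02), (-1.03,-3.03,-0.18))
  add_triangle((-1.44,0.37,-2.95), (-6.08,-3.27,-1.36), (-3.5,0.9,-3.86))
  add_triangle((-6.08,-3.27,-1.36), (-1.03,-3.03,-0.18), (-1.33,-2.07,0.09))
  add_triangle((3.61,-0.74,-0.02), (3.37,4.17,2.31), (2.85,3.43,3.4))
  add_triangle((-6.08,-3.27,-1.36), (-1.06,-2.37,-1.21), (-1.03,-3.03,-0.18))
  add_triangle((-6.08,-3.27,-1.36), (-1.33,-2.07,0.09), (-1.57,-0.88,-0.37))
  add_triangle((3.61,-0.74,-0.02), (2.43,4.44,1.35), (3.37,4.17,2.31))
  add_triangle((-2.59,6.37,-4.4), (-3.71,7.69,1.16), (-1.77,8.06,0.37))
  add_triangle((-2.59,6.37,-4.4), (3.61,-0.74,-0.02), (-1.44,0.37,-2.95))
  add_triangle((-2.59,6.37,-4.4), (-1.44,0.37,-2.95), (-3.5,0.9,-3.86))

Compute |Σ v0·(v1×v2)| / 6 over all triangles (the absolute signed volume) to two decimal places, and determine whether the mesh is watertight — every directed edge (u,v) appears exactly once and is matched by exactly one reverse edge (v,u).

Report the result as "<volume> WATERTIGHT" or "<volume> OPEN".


Per-triangle v0·(v1×v2)/6:
  t1: +0.4073
  t2: +3.0440
  t3: +22.6997
  t4: +13.4337
  t5: +13.3820
  t6: +0.9701
  t7: +1.1705
  t8: +4.1753
  t9: +2.4605
  t10: +4.0630
  t11: +5.8795
  t12: +43.1166
  t13: +0.8695
  t14: +34.5470
  t15: +0.0213
  t16: +2.3107
  t17: +0.4229
  t18: +4.2237
  t19: +1.8365
  t20: +0.8764
  t21: +0.3732
  t22: +14.8709
  t23: -5.9455
  t24: +13.6313
  t25: +3.6610
  t26: +36.6433
  t27: +0.4449
  t28: +6.0798
  t29: +14.2957
  t30: +3.9514
  t31: +0.9044
  t32: -0.3252
  t33: -0.5935
  t34: +111.2784
  t35: +26.3544
  t36: +1.1190
  t37: +88.8512
  t38: +1.9443
  t39: +16.5271
  t40: +4.5037
  t41: +3.0865
  t42: +45.1270
  t43: +10.1689
  t44: +2.0820
  t45: +3.8407
  t46: +0.9031
  t47: +4.3655
  t48: +2.5330
  t49: -0.0398
  t50: +2.9312
  t51: +14.0322
  t52: +10.1932
  t53: +4.5317
Σ = +602.2350 → |volume| = 602.23

Directed edges: 159 total; 7 unmatched, e.g. (-6.08,-3.27,-1.36)→(-3.27,-2.8,-2.5) → open.

602.23 OPEN


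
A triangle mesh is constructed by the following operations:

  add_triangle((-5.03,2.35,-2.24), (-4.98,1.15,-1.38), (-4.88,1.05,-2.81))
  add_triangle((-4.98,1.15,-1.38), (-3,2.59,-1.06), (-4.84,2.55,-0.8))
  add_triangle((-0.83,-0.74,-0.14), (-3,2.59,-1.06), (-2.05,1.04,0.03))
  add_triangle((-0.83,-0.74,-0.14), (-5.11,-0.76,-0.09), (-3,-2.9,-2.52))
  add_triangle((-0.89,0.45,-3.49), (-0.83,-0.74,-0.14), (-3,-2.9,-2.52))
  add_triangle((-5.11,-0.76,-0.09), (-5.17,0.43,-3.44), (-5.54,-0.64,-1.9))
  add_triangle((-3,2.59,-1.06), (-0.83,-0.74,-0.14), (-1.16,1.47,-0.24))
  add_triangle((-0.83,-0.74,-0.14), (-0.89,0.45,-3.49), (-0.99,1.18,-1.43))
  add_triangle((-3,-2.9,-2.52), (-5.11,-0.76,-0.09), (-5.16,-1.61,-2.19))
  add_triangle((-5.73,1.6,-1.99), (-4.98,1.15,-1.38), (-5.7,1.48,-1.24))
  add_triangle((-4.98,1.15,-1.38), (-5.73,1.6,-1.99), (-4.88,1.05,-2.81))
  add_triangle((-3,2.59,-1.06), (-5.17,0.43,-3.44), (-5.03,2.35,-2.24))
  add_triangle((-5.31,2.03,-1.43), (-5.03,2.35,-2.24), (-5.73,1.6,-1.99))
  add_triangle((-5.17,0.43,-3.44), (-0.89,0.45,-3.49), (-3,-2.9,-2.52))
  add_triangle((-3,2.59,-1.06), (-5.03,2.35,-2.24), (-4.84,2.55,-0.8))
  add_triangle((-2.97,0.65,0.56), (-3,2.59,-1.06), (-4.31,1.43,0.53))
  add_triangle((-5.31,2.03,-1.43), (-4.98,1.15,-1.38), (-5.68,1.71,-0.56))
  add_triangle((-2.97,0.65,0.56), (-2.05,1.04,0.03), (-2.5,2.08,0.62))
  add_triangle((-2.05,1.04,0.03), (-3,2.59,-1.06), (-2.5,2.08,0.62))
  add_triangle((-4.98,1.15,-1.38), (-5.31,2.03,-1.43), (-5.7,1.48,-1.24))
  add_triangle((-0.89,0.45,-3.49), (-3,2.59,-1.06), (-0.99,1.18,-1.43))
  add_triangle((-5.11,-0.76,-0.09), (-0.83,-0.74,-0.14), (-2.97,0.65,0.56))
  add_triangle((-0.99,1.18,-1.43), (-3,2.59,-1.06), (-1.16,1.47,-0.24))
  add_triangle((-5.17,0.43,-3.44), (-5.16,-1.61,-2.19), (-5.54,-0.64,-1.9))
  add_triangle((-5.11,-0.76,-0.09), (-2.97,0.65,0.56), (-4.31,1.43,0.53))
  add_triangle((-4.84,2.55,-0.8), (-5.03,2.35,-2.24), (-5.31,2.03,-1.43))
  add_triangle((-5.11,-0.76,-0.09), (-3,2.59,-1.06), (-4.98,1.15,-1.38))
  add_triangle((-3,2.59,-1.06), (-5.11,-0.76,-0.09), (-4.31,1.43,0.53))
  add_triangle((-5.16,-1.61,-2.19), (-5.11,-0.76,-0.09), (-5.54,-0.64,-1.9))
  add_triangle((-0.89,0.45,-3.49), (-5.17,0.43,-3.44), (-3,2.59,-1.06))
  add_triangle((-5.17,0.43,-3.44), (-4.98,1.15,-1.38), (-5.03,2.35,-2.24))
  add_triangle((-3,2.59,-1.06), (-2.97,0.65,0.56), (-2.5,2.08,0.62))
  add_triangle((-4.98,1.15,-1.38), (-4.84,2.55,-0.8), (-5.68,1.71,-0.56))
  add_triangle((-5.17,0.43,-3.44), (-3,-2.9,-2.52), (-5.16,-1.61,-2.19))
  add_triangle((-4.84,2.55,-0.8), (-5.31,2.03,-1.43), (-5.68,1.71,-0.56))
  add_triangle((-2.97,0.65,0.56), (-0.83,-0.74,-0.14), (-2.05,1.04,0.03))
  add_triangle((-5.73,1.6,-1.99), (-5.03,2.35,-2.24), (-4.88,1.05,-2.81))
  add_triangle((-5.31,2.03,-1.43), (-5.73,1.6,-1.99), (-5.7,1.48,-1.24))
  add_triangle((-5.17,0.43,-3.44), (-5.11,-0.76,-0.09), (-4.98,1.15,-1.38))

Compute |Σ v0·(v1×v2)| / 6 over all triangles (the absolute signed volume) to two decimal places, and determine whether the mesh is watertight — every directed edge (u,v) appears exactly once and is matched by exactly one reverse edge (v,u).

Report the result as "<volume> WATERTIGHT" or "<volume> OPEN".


Per-triangle v0·(v1×v2)/6:
  t1: -1.4919
  t2: -1.1241
  t3: -0.4934
  t4: +1.0335
  t5: -0.4505
  t6: +1.3158
  t7: +0.1596
  t8: -0.7357
  t9: +2.6164
  t10: +0.1327
  t11: +0.3606
  t12: +0.6741
  t13: +0.6317
  t14: +8.0339
  t15: +1.2835
  t16: -0.1212
  t17: +0.6628
  t18: -0.3140
  t19: -0.5190
  t20: -0.2209
  t21: +0.6885
  t22: +0.2049
  t23: +0.2807
  t24: +1.9592
  t25: +0.5166
  t26: +0.7385
  t27: +1.7199
  t28: +3.3432
  t29: +1.6223
  t30: +6.1473
  t31: +2.5166
  t32: +1.3757
  t33: -1.0265
  t34: +4.2947
  t35: +0.8060
  t36: -0.2494
  t37: +1.1542
  t38: +0.4307
  t39: +4.0730
Σ = +42.0296 → |volume| = 42.03

Directed edges: 117 total; 3 unmatched, e.g. (-0.83,-0.74,-0.14)→(-1.16,1.47,-0.24) → open.

42.03 OPEN


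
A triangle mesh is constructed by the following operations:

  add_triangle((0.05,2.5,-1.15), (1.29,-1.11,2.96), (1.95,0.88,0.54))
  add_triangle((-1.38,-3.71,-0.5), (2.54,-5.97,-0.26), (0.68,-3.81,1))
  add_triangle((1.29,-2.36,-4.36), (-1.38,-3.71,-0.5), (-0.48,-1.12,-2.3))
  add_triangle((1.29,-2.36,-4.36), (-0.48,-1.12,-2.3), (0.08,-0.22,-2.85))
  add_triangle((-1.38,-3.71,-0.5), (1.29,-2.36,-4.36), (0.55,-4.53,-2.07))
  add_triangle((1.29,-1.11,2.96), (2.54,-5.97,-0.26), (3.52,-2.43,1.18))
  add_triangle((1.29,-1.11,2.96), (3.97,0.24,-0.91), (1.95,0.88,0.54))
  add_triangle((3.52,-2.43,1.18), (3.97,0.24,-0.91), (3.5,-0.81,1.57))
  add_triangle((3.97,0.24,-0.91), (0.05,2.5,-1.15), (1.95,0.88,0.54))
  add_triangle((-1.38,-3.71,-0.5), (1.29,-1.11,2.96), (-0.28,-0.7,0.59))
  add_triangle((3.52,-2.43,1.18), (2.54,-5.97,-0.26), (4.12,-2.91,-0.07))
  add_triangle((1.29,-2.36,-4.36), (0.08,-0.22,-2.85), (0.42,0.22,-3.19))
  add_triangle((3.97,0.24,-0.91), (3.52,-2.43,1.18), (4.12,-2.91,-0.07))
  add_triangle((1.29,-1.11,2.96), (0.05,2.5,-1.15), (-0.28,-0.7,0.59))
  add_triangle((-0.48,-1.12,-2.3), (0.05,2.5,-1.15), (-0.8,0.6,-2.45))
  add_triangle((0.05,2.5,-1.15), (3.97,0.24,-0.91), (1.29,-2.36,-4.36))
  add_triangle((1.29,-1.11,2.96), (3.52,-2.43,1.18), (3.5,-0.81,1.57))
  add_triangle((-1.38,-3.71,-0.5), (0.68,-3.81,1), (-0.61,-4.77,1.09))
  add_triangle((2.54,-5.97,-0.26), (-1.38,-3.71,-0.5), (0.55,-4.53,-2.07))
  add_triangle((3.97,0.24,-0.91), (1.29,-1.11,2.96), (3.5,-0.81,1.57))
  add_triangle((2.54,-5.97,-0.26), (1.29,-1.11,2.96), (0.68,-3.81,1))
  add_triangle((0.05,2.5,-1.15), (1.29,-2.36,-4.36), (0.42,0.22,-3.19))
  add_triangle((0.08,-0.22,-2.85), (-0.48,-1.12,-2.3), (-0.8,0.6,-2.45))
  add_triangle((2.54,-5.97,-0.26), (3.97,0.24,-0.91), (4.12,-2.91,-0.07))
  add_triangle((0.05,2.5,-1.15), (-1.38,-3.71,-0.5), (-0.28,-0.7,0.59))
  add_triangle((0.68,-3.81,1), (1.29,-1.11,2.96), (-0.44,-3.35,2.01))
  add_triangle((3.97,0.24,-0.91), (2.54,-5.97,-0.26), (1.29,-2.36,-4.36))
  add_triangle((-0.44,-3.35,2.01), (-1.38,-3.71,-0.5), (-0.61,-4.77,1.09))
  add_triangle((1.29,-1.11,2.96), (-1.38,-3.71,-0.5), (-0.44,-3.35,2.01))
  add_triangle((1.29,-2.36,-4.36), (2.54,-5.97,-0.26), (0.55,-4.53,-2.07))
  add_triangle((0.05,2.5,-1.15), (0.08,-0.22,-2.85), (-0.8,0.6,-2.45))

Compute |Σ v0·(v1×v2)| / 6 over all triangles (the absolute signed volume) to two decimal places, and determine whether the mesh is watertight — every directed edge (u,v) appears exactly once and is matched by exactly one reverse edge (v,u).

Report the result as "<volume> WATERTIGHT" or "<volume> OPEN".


Per-triangle v0·(v1×v2)/6:
  t1: +1.4556
  t2: +3.7490
  t3: +3.0391
  t4: +1.0461
  t5: +3.6295
  t6: +6.3955
  t7: +2.4176
  t8: +2.8053
  t9: +2.2048
  t10: +0.7583
  t11: +3.5468
  t12: +0.5762
  t13: +2.6240
  t14: +0.4180
  t15: -0.5380
  t16: +8.5515
  t17: +2.4328
  t18: +1.1575
  t19: +5.0488
  t20: +0.3360
  t21: +3.7654
  t22: +0.7780
  t23: +0.5930
  t24: +2.8693
  t25: +0.3904
  t26: +2.5428
  t27: +16.9873
  t28: +0.9083
  t29: -1.0419
  t30: +6.3671
  t31: +1.0749
Σ = +86.8891 → |volume| = 86.89

Directed edges: 93 total; 9 unmatched, e.g. (-1.38,-3.71,-0.5)→(-0.48,-1.12,-2.3) → open.

86.89 OPEN


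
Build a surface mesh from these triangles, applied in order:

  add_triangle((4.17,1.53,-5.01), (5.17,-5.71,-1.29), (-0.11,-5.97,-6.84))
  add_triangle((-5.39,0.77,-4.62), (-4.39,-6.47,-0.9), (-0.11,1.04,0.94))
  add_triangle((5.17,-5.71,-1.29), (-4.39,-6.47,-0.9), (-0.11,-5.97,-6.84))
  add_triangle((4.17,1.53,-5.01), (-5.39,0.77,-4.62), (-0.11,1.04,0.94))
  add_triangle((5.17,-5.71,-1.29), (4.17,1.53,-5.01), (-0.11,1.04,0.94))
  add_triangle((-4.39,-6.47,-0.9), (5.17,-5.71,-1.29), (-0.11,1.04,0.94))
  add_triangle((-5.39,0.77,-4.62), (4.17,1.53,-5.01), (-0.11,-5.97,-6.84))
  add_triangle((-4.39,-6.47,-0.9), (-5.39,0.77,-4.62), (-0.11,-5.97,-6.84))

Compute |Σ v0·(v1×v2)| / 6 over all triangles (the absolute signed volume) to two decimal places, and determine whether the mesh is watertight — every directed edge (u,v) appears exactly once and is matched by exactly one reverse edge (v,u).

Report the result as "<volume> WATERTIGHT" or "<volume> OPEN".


265.48 WATERTIGHT

Per-triangle v0·(v1×v2)/6:
  t1: +57.1421
  t2: +9.2285
  t3: +56.5034
  t4: +9.8739
  t5: +7.9662
  t6: +7.3207
  t7: +59.0408
  t8: +58.4020
Σ = +265.4776 → |volume| = 265.48

Directed edges: 24 total, each appears once with its reverse present → watertight.


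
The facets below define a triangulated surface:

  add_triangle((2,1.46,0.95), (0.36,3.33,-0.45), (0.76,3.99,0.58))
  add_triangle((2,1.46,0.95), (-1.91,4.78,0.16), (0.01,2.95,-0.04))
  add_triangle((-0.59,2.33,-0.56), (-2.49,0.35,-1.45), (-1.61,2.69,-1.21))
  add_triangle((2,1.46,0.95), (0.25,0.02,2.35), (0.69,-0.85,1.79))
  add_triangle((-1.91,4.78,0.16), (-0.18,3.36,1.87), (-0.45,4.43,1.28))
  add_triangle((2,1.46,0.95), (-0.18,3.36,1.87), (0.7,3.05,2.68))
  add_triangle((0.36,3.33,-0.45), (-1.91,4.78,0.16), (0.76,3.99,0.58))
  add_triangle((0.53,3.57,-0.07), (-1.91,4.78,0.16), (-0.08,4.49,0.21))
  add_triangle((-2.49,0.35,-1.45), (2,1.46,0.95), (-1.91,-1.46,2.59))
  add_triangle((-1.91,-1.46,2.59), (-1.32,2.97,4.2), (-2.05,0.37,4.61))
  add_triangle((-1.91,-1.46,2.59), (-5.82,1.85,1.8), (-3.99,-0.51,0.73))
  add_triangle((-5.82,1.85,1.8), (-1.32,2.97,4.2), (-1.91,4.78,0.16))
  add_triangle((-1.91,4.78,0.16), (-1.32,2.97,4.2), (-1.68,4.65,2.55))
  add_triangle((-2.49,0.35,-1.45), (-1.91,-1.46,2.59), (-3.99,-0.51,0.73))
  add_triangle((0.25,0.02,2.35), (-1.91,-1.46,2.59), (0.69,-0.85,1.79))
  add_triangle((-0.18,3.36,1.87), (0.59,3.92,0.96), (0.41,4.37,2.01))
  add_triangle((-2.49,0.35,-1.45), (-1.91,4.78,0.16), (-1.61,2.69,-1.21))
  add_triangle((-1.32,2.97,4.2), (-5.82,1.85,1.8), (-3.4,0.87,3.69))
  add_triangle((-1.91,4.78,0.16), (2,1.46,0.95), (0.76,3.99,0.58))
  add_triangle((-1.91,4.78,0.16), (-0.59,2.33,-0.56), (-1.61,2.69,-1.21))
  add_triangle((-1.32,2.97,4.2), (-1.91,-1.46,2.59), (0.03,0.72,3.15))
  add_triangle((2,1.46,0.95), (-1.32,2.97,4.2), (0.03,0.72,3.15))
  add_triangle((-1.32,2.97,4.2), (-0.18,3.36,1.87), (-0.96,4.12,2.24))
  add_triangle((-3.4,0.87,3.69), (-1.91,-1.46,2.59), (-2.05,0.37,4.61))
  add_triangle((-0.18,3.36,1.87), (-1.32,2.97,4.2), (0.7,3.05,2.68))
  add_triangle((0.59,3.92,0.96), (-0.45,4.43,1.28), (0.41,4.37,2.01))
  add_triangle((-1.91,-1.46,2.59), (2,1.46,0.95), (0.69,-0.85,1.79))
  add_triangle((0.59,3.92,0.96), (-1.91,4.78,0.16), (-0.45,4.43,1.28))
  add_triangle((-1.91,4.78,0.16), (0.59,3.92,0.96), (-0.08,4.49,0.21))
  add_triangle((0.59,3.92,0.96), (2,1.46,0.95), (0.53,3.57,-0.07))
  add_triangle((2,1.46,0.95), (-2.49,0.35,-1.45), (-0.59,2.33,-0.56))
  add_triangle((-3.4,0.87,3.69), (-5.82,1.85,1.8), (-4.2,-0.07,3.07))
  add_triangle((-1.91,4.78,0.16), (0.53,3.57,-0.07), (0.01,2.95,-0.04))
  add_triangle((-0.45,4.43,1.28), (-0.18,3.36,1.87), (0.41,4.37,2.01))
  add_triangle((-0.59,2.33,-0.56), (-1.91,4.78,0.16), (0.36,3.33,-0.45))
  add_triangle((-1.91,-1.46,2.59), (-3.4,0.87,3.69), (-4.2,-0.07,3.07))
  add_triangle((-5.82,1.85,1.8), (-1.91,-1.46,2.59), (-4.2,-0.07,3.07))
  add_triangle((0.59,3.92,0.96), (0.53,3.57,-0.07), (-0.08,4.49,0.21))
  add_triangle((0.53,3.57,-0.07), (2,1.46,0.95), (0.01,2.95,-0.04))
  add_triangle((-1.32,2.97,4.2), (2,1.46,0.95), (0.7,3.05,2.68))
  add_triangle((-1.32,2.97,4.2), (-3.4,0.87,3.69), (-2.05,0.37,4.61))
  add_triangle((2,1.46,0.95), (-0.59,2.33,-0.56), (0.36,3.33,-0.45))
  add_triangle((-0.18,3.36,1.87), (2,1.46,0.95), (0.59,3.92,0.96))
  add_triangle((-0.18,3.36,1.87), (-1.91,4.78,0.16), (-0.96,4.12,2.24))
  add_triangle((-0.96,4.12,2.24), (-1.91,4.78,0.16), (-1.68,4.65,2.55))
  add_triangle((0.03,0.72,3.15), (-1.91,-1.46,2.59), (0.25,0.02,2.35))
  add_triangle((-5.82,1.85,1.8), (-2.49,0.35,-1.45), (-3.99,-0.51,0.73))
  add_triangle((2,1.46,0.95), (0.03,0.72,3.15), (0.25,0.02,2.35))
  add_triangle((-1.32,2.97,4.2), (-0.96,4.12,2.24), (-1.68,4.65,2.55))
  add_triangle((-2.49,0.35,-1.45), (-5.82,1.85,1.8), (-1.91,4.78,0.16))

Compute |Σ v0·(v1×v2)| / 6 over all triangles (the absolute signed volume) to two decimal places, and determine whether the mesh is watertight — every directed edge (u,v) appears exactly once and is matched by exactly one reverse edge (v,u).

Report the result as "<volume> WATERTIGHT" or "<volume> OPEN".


79.91 WATERTIGHT

Per-triangle v0·(v1×v2)/6:
  t1: +0.9350
  t2: -1.1390
  t3: -0.0328
  t4: +0.9276
  t5: +0.8002
  t6: +1.0770
  t7: +1.6544
  t8: +0.3518
  t9: -2.5211
  t10: -0.8321
  t11: +4.4593
  t12: +16.4134
  t13: +0.8358
  t14: +0.5450
  t15: +1.0306
  t16: -0.2515
  t17: +1.8109
  t18: +7.3024
  t19: +0.7713
  t20: +0.6252
  t21: +3.5067
  t22: +2.9884
  t23: +1.0889
  t24: +2.5886
  t25: +1.8702
  t26: +0.6541
  t27: -1.5461
  t28: +1.0725
  t29: +1.0292
  t30: +1.0955
  t31: +0.0438
  t32: +3.2339
  t33: +0.0368
  t34: +0.4779
  t35: +0.7067
  t36: +1.9789
  t37: +0.8263
  t38: +0.4620
  t39: -0.2681
  t40: +1.0072
  t41: +3.8001
  t42: -0.2854
  t43: +1.4833
  t44: +0.9861
  t45: +1.0109
  t46: +0.7705
  t47: +3.6137
  t48: +0.6891
  t49: +1.0495
  t50: +9.1707
Σ = +79.9054 → |volume| = 79.91

Directed edges: 150 total, each appears once with its reverse present → watertight.


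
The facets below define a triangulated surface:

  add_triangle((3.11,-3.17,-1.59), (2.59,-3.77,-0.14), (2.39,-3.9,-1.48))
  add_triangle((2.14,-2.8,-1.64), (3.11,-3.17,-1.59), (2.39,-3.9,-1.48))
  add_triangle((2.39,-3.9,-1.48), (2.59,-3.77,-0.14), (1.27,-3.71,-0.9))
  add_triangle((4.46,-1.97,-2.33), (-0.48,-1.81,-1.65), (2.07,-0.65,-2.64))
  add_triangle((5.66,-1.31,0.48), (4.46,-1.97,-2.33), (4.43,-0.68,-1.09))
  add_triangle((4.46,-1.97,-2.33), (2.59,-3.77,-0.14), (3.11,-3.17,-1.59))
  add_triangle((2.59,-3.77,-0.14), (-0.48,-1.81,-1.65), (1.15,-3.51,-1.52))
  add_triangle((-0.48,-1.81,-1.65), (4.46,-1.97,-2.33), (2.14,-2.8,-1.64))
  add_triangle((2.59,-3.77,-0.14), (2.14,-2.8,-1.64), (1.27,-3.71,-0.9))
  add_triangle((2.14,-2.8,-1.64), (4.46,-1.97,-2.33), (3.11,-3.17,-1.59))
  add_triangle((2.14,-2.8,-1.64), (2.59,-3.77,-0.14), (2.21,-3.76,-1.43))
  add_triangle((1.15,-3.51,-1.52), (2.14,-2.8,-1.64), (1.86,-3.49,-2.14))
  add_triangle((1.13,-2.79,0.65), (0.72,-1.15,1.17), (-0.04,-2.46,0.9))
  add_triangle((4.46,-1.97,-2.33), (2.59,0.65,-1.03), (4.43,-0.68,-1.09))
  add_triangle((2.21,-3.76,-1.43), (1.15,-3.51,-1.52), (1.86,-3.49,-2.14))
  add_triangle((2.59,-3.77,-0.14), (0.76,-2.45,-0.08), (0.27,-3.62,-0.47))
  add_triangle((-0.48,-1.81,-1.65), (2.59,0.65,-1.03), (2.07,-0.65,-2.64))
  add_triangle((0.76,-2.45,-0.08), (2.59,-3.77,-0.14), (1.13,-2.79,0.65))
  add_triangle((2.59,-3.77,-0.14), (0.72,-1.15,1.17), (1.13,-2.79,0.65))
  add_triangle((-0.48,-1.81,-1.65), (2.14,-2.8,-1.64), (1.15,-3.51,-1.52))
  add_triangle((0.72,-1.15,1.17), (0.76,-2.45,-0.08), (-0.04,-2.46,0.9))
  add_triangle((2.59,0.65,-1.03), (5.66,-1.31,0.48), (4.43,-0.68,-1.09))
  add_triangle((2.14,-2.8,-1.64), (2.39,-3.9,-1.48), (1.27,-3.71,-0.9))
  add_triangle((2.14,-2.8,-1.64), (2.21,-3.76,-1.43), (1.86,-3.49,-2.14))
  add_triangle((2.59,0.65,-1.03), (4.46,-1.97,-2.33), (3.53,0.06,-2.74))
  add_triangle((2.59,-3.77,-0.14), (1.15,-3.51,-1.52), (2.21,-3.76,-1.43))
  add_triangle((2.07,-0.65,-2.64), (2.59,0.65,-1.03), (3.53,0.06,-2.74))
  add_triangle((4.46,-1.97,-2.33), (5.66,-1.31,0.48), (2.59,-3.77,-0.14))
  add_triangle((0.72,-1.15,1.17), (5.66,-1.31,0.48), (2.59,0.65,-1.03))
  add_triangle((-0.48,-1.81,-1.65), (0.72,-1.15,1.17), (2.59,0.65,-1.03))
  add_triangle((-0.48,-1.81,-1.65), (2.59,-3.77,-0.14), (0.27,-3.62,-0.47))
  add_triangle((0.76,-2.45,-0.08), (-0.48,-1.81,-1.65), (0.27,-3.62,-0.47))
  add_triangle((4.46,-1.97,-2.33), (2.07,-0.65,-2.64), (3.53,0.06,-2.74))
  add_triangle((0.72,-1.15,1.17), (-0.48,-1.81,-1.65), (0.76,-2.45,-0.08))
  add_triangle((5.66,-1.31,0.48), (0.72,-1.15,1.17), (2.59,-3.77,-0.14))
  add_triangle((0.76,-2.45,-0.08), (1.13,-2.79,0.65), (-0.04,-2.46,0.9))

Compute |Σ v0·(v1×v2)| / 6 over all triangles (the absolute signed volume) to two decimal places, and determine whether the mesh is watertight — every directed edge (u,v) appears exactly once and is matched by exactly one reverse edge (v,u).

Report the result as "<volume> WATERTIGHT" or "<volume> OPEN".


Per-triangle v0·(v1×v2)/6:
  t1: +1.0497
  t2: +0.3315
  t3: +0.9343
  t4: +2.7161
  t5: +2.1788
  t6: +1.5520
  t7: +0.2504
  t8: +1.8360
  t9: -1.3378
  t10: +0.7449
  t11: +0.5356
  t12: -0.2705
  t13: +0.4734
  t14: +1.3261
  t15: +0.4428
  t16: +0.2099
  t17: -0.3957
  t18: +0.4317
  t19: +0.5663
  t20: +0.8878
  t21: -0.5414
  t22: +1.3205
  t23: +0.2367
  t24: +0.3207
  t25: +1.5835
  t26: +0.6969
  t27: -0.0268
  t28: +7.7819
  t29: +0.1478
  t30: -2.1196
  t31: +1.8414
  t32: -0.4045
  t33: +1.6999
  t34: +0.2775
  t35: +3.6503
  t36: +0.3489
Σ = +31.2769 → |volume| = 31.28

Directed edges: 108 total, each appears once with its reverse present → watertight.

31.28 WATERTIGHT
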